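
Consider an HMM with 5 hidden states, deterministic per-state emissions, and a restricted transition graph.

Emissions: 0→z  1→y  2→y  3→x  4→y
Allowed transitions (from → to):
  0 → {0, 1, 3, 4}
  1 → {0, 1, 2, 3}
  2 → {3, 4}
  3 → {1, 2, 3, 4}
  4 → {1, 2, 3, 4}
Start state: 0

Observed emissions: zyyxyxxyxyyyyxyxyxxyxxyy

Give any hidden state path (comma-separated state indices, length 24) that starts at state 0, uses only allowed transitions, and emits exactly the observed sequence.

0,4,4,3,2,3,3,4,3,4,2,4,1,3,2,3,4,3,3,1,3,3,4,1

  [0] z  {0}  => 0  start
  [1] y  {1,2,4}  => 4  0->4 ok
  [2] y  {1,2,4}  => 4  4->4 ok
  [3] x  {3}  => 3  4->3 ok
  [4] y  {1,2,4}  => 2  3->2 ok
  [5] x  {3}  => 3  2->3 ok
  [6] x  {3}  => 3  3->3 ok
  [7] y  {1,2,4}  => 4  3->4 ok
  [8] x  {3}  => 3  4->3 ok
  [9] y  {1,2,4}  => 4  3->4 ok
  [10] y  {1,2,4}  => 2  4->2 ok
  [11] y  {1,2,4}  => 4  2->4 ok
  [12] y  {1,2,4}  => 1  4->1 ok
  [13] x  {3}  => 3  1->3 ok
  [14] y  {1,2,4}  => 2  3->2 ok
  [15] x  {3}  => 3  2->3 ok
  [16] y  {1,2,4}  => 4  3->4 ok
  [17] x  {3}  => 3  4->3 ok
  [18] x  {3}  => 3  3->3 ok
  [19] y  {1,2,4}  => 1  3->1 ok
  [20] x  {3}  => 3  1->3 ok
  [21] x  {3}  => 3  3->3 ok
  [22] y  {1,2,4}  => 4  3->4 ok
  [23] y  {1,2,4}  => 1  4->1 ok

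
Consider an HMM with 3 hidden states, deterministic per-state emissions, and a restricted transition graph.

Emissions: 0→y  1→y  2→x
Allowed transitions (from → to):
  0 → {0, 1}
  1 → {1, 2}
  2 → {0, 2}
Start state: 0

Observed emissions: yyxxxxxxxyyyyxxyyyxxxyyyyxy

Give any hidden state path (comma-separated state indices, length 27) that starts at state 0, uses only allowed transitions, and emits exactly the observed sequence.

0,1,2,2,2,2,2,2,2,0,0,0,1,2,2,0,0,1,2,2,2,0,0,0,1,2,0

  [0] y  {0,1}  => 0  start
  [1] y  {0,1}  => 1  0->1 ok
  [2] x  {2}  => 2  1->2 ok
  [3] x  {2}  => 2  2->2 ok
  [4] x  {2}  => 2  2->2 ok
  [5] x  {2}  => 2  2->2 ok
  [6] x  {2}  => 2  2->2 ok
  [7] x  {2}  => 2  2->2 ok
  [8] x  {2}  => 2  2->2 ok
  [9] y  {0,1}  => 0  2->0 ok
  [10] y  {0,1}  => 0  0->0 ok
  [11] y  {0,1}  => 0  0->0 ok
  [12] y  {0,1}  => 1  0->1 ok
  [13] x  {2}  => 2  1->2 ok
  [14] x  {2}  => 2  2->2 ok
  [15] y  {0,1}  => 0  2->0 ok
  [16] y  {0,1}  => 0  0->0 ok
  [17] y  {0,1}  => 1  0->1 ok
  [18] x  {2}  => 2  1->2 ok
  [19] x  {2}  => 2  2->2 ok
  [20] x  {2}  => 2  2->2 ok
  [21] y  {0,1}  => 0  2->0 ok
  [22] y  {0,1}  => 0  0->0 ok
  [23] y  {0,1}  => 0  0->0 ok
  [24] y  {0,1}  => 1  0->1 ok
  [25] x  {2}  => 2  1->2 ok
  [26] y  {0,1}  => 0  2->0 ok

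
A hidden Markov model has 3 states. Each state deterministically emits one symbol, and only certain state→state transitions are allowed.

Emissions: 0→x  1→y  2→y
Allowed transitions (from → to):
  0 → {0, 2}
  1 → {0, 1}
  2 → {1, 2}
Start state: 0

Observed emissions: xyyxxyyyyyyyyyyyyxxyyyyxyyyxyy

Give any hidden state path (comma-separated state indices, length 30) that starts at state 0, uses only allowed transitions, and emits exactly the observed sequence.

0,2,1,0,0,2,2,2,2,2,1,1,1,1,1,1,1,0,0,2,2,2,1,0,2,1,1,0,2,1

  pos 0: x in {0}, choose 0; start
  pos 1: y in {1,2}, choose 2; 0->2 ok
  pos 2: y in {1,2}, choose 1; 2->1 ok
  pos 3: x in {0}, choose 0; 1->0 ok
  pos 4: x in {0}, choose 0; 0->0 ok
  pos 5: y in {1,2}, choose 2; 0->2 ok
  pos 6: y in {1,2}, choose 2; 2->2 ok
  pos 7: y in {1,2}, choose 2; 2->2 ok
  pos 8: y in {1,2}, choose 2; 2->2 ok
  pos 9: y in {1,2}, choose 2; 2->2 ok
  pos 10: y in {1,2}, choose 1; 2->1 ok
  pos 11: y in {1,2}, choose 1; 1->1 ok
  pos 12: y in {1,2}, choose 1; 1->1 ok
  pos 13: y in {1,2}, choose 1; 1->1 ok
  pos 14: y in {1,2}, choose 1; 1->1 ok
  pos 15: y in {1,2}, choose 1; 1->1 ok
  pos 16: y in {1,2}, choose 1; 1->1 ok
  pos 17: x in {0}, choose 0; 1->0 ok
  pos 18: x in {0}, choose 0; 0->0 ok
  pos 19: y in {1,2}, choose 2; 0->2 ok
  pos 20: y in {1,2}, choose 2; 2->2 ok
  pos 21: y in {1,2}, choose 2; 2->2 ok
  pos 22: y in {1,2}, choose 1; 2->1 ok
  pos 23: x in {0}, choose 0; 1->0 ok
  pos 24: y in {1,2}, choose 2; 0->2 ok
  pos 25: y in {1,2}, choose 1; 2->1 ok
  pos 26: y in {1,2}, choose 1; 1->1 ok
  pos 27: x in {0}, choose 0; 1->0 ok
  pos 28: y in {1,2}, choose 2; 0->2 ok
  pos 29: y in {1,2}, choose 1; 2->1 ok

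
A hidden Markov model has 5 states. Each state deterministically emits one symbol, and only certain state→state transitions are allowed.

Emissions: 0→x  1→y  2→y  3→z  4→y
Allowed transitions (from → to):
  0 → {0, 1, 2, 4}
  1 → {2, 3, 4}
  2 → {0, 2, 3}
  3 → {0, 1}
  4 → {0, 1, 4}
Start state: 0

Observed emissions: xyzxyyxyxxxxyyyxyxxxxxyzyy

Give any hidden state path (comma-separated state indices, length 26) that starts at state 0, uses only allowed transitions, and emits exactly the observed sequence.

  0: obs=x cand={0} pick 0 [start]
  1: obs=y cand={1,2,4} pick 2 [0->2 ok]
  2: obs=z cand={3} pick 3 [2->3 ok]
  3: obs=x cand={0} pick 0 [3->0 ok]
  4: obs=y cand={1,2,4} pick 1 [0->1 ok]
  5: obs=y cand={1,2,4} pick 2 [1->2 ok]
  6: obs=x cand={0} pick 0 [2->0 ok]
  7: obs=y cand={1,2,4} pick 4 [0->4 ok]
  8: obs=x cand={0} pick 0 [4->0 ok]
  9: obs=x cand={0} pick 0 [0->0 ok]
  10: obs=x cand={0} pick 0 [0->0 ok]
  11: obs=x cand={0} pick 0 [0->0 ok]
  12: obs=y cand={1,2,4} pick 1 [0->1 ok]
  13: obs=y cand={1,2,4} pick 4 [1->4 ok]
  14: obs=y cand={1,2,4} pick 4 [4->4 ok]
  15: obs=x cand={0} pick 0 [4->0 ok]
  16: obs=y cand={1,2,4} pick 2 [0->2 ok]
  17: obs=x cand={0} pick 0 [2->0 ok]
  18: obs=x cand={0} pick 0 [0->0 ok]
  19: obs=x cand={0} pick 0 [0->0 ok]
  20: obs=x cand={0} pick 0 [0->0 ok]
  21: obs=x cand={0} pick 0 [0->0 ok]
  22: obs=y cand={1,2,4} pick 2 [0->2 ok]
  23: obs=z cand={3} pick 3 [2->3 ok]
  24: obs=y cand={1,2,4} pick 1 [3->1 ok]
  25: obs=y cand={1,2,4} pick 2 [1->2 ok]

0,2,3,0,1,2,0,4,0,0,0,0,1,4,4,0,2,0,0,0,0,0,2,3,1,2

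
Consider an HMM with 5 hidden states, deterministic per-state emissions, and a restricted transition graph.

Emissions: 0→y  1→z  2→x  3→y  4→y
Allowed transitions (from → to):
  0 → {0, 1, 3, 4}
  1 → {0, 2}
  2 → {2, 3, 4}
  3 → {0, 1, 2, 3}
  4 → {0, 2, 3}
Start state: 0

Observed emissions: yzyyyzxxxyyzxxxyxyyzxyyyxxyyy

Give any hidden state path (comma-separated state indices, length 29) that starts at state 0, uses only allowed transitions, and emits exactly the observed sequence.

0,1,0,4,0,1,2,2,2,3,0,1,2,2,2,3,2,3,0,1,2,3,0,4,2,2,4,0,0

  0: obs=y cand={0,3,4} pick 0 [start]
  1: obs=z cand={1} pick 1 [0->1 ok]
  2: obs=y cand={0,3,4} pick 0 [1->0 ok]
  3: obs=y cand={0,3,4} pick 4 [0->4 ok]
  4: obs=y cand={0,3,4} pick 0 [4->0 ok]
  5: obs=z cand={1} pick 1 [0->1 ok]
  6: obs=x cand={2} pick 2 [1->2 ok]
  7: obs=x cand={2} pick 2 [2->2 ok]
  8: obs=x cand={2} pick 2 [2->2 ok]
  9: obs=y cand={0,3,4} pick 3 [2->3 ok]
  10: obs=y cand={0,3,4} pick 0 [3->0 ok]
  11: obs=z cand={1} pick 1 [0->1 ok]
  12: obs=x cand={2} pick 2 [1->2 ok]
  13: obs=x cand={2} pick 2 [2->2 ok]
  14: obs=x cand={2} pick 2 [2->2 ok]
  15: obs=y cand={0,3,4} pick 3 [2->3 ok]
  16: obs=x cand={2} pick 2 [3->2 ok]
  17: obs=y cand={0,3,4} pick 3 [2->3 ok]
  18: obs=y cand={0,3,4} pick 0 [3->0 ok]
  19: obs=z cand={1} pick 1 [0->1 ok]
  20: obs=x cand={2} pick 2 [1->2 ok]
  21: obs=y cand={0,3,4} pick 3 [2->3 ok]
  22: obs=y cand={0,3,4} pick 0 [3->0 ok]
  23: obs=y cand={0,3,4} pick 4 [0->4 ok]
  24: obs=x cand={2} pick 2 [4->2 ok]
  25: obs=x cand={2} pick 2 [2->2 ok]
  26: obs=y cand={0,3,4} pick 4 [2->4 ok]
  27: obs=y cand={0,3,4} pick 0 [4->0 ok]
  28: obs=y cand={0,3,4} pick 0 [0->0 ok]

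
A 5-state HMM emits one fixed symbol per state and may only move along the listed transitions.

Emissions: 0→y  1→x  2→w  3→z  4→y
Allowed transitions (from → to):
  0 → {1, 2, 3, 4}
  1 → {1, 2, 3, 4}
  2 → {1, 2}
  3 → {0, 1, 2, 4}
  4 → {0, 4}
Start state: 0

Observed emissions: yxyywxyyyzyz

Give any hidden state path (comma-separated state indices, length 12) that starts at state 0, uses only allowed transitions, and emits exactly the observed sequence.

0,1,4,0,2,1,4,4,0,3,0,3

  [0] y  {0,4}  => 0  start
  [1] x  {1}  => 1  0->1 ok
  [2] y  {0,4}  => 4  1->4 ok
  [3] y  {0,4}  => 0  4->0 ok
  [4] w  {2}  => 2  0->2 ok
  [5] x  {1}  => 1  2->1 ok
  [6] y  {0,4}  => 4  1->4 ok
  [7] y  {0,4}  => 4  4->4 ok
  [8] y  {0,4}  => 0  4->0 ok
  [9] z  {3}  => 3  0->3 ok
  [10] y  {0,4}  => 0  3->0 ok
  [11] z  {3}  => 3  0->3 ok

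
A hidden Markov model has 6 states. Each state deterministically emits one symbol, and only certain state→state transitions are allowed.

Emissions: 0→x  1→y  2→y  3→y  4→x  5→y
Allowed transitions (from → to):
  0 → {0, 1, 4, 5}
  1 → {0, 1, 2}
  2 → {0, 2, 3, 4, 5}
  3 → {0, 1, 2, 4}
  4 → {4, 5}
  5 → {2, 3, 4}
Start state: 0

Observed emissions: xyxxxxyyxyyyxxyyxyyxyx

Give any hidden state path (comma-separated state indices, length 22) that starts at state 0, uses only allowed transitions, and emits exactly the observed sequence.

0,5,4,4,4,4,5,3,4,5,2,2,0,0,1,2,4,5,2,0,1,0

  t0 'x' -> {0,4}, take 0 (start)
  t1 'y' -> {1,2,3,5}, take 5 (0->5 ok)
  t2 'x' -> {0,4}, take 4 (5->4 ok)
  t3 'x' -> {0,4}, take 4 (4->4 ok)
  t4 'x' -> {0,4}, take 4 (4->4 ok)
  t5 'x' -> {0,4}, take 4 (4->4 ok)
  t6 'y' -> {1,2,3,5}, take 5 (4->5 ok)
  t7 'y' -> {1,2,3,5}, take 3 (5->3 ok)
  t8 'x' -> {0,4}, take 4 (3->4 ok)
  t9 'y' -> {1,2,3,5}, take 5 (4->5 ok)
  t10 'y' -> {1,2,3,5}, take 2 (5->2 ok)
  t11 'y' -> {1,2,3,5}, take 2 (2->2 ok)
  t12 'x' -> {0,4}, take 0 (2->0 ok)
  t13 'x' -> {0,4}, take 0 (0->0 ok)
  t14 'y' -> {1,2,3,5}, take 1 (0->1 ok)
  t15 'y' -> {1,2,3,5}, take 2 (1->2 ok)
  t16 'x' -> {0,4}, take 4 (2->4 ok)
  t17 'y' -> {1,2,3,5}, take 5 (4->5 ok)
  t18 'y' -> {1,2,3,5}, take 2 (5->2 ok)
  t19 'x' -> {0,4}, take 0 (2->0 ok)
  t20 'y' -> {1,2,3,5}, take 1 (0->1 ok)
  t21 'x' -> {0,4}, take 0 (1->0 ok)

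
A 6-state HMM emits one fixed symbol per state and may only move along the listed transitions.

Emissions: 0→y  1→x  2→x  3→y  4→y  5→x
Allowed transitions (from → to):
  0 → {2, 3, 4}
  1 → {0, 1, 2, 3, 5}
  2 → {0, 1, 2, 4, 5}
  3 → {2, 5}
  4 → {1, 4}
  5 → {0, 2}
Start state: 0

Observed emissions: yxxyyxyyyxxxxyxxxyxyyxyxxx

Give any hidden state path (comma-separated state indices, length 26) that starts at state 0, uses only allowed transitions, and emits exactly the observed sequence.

0,2,5,0,3,2,0,4,4,1,1,1,2,0,2,2,1,3,5,0,4,1,3,5,2,2

  pos 0: y in {0,3,4}, choose 0; start
  pos 1: x in {1,2,5}, choose 2; 0->2 ok
  pos 2: x in {1,2,5}, choose 5; 2->5 ok
  pos 3: y in {0,3,4}, choose 0; 5->0 ok
  pos 4: y in {0,3,4}, choose 3; 0->3 ok
  pos 5: x in {1,2,5}, choose 2; 3->2 ok
  pos 6: y in {0,3,4}, choose 0; 2->0 ok
  pos 7: y in {0,3,4}, choose 4; 0->4 ok
  pos 8: y in {0,3,4}, choose 4; 4->4 ok
  pos 9: x in {1,2,5}, choose 1; 4->1 ok
  pos 10: x in {1,2,5}, choose 1; 1->1 ok
  pos 11: x in {1,2,5}, choose 1; 1->1 ok
  pos 12: x in {1,2,5}, choose 2; 1->2 ok
  pos 13: y in {0,3,4}, choose 0; 2->0 ok
  pos 14: x in {1,2,5}, choose 2; 0->2 ok
  pos 15: x in {1,2,5}, choose 2; 2->2 ok
  pos 16: x in {1,2,5}, choose 1; 2->1 ok
  pos 17: y in {0,3,4}, choose 3; 1->3 ok
  pos 18: x in {1,2,5}, choose 5; 3->5 ok
  pos 19: y in {0,3,4}, choose 0; 5->0 ok
  pos 20: y in {0,3,4}, choose 4; 0->4 ok
  pos 21: x in {1,2,5}, choose 1; 4->1 ok
  pos 22: y in {0,3,4}, choose 3; 1->3 ok
  pos 23: x in {1,2,5}, choose 5; 3->5 ok
  pos 24: x in {1,2,5}, choose 2; 5->2 ok
  pos 25: x in {1,2,5}, choose 2; 2->2 ok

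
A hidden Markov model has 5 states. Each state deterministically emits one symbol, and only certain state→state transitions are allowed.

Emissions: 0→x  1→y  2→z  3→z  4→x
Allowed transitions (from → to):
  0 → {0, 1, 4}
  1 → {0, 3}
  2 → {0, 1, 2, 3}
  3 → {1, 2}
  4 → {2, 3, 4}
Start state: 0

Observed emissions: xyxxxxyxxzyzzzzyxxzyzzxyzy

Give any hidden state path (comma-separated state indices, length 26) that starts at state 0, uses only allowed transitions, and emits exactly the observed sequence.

  0: obs=x cand={0,4} pick 0 [start]
  1: obs=y cand={1} pick 1 [0->1 ok]
  2: obs=x cand={0,4} pick 0 [1->0 ok]
  3: obs=x cand={0,4} pick 0 [0->0 ok]
  4: obs=x cand={0,4} pick 0 [0->0 ok]
  5: obs=x cand={0,4} pick 0 [0->0 ok]
  6: obs=y cand={1} pick 1 [0->1 ok]
  7: obs=x cand={0,4} pick 0 [1->0 ok]
  8: obs=x cand={0,4} pick 4 [0->4 ok]
  9: obs=z cand={2,3} pick 2 [4->2 ok]
  10: obs=y cand={1} pick 1 [2->1 ok]
  11: obs=z cand={2,3} pick 3 [1->3 ok]
  12: obs=z cand={2,3} pick 2 [3->2 ok]
  13: obs=z cand={2,3} pick 2 [2->2 ok]
  14: obs=z cand={2,3} pick 3 [2->3 ok]
  15: obs=y cand={1} pick 1 [3->1 ok]
  16: obs=x cand={0,4} pick 0 [1->0 ok]
  17: obs=x cand={0,4} pick 4 [0->4 ok]
  18: obs=z cand={2,3} pick 2 [4->2 ok]
  19: obs=y cand={1} pick 1 [2->1 ok]
  20: obs=z cand={2,3} pick 3 [1->3 ok]
  21: obs=z cand={2,3} pick 2 [3->2 ok]
  22: obs=x cand={0,4} pick 0 [2->0 ok]
  23: obs=y cand={1} pick 1 [0->1 ok]
  24: obs=z cand={2,3} pick 3 [1->3 ok]
  25: obs=y cand={1} pick 1 [3->1 ok]

0,1,0,0,0,0,1,0,4,2,1,3,2,2,3,1,0,4,2,1,3,2,0,1,3,1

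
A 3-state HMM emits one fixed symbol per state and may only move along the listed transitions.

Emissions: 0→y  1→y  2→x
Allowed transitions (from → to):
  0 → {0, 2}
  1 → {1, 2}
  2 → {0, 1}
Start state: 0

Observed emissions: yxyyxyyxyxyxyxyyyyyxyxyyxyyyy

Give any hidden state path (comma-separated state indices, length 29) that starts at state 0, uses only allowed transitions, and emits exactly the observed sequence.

  [0] y  {0,1}  => 0  start
  [1] x  {2}  => 2  0->2 ok
  [2] y  {0,1}  => 1  2->1 ok
  [3] y  {0,1}  => 1  1->1 ok
  [4] x  {2}  => 2  1->2 ok
  [5] y  {0,1}  => 1  2->1 ok
  [6] y  {0,1}  => 1  1->1 ok
  [7] x  {2}  => 2  1->2 ok
  [8] y  {0,1}  => 0  2->0 ok
  [9] x  {2}  => 2  0->2 ok
  [10] y  {0,1}  => 0  2->0 ok
  [11] x  {2}  => 2  0->2 ok
  [12] y  {0,1}  => 0  2->0 ok
  [13] x  {2}  => 2  0->2 ok
  [14] y  {0,1}  => 0  2->0 ok
  [15] y  {0,1}  => 0  0->0 ok
  [16] y  {0,1}  => 0  0->0 ok
  [17] y  {0,1}  => 0  0->0 ok
  [18] y  {0,1}  => 0  0->0 ok
  [19] x  {2}  => 2  0->2 ok
  [20] y  {0,1}  => 1  2->1 ok
  [21] x  {2}  => 2  1->2 ok
  [22] y  {0,1}  => 1  2->1 ok
  [23] y  {0,1}  => 1  1->1 ok
  [24] x  {2}  => 2  1->2 ok
  [25] y  {0,1}  => 1  2->1 ok
  [26] y  {0,1}  => 1  1->1 ok
  [27] y  {0,1}  => 1  1->1 ok
  [28] y  {0,1}  => 1  1->1 ok

0,2,1,1,2,1,1,2,0,2,0,2,0,2,0,0,0,0,0,2,1,2,1,1,2,1,1,1,1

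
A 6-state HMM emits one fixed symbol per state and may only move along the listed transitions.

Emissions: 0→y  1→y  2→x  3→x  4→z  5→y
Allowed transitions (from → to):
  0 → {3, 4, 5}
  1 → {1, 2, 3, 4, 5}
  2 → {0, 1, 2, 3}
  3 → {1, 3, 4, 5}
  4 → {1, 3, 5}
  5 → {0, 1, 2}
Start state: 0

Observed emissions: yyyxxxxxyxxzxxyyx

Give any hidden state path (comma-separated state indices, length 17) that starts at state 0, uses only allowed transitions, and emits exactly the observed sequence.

0,5,1,2,2,2,2,3,1,3,3,4,3,3,5,1,3

  t0 'y' -> {0,1,5}, take 0 (start)
  t1 'y' -> {0,1,5}, take 5 (0->5 ok)
  t2 'y' -> {0,1,5}, take 1 (5->1 ok)
  t3 'x' -> {2,3}, take 2 (1->2 ok)
  t4 'x' -> {2,3}, take 2 (2->2 ok)
  t5 'x' -> {2,3}, take 2 (2->2 ok)
  t6 'x' -> {2,3}, take 2 (2->2 ok)
  t7 'x' -> {2,3}, take 3 (2->3 ok)
  t8 'y' -> {0,1,5}, take 1 (3->1 ok)
  t9 'x' -> {2,3}, take 3 (1->3 ok)
  t10 'x' -> {2,3}, take 3 (3->3 ok)
  t11 'z' -> {4}, take 4 (3->4 ok)
  t12 'x' -> {2,3}, take 3 (4->3 ok)
  t13 'x' -> {2,3}, take 3 (3->3 ok)
  t14 'y' -> {0,1,5}, take 5 (3->5 ok)
  t15 'y' -> {0,1,5}, take 1 (5->1 ok)
  t16 'x' -> {2,3}, take 3 (1->3 ok)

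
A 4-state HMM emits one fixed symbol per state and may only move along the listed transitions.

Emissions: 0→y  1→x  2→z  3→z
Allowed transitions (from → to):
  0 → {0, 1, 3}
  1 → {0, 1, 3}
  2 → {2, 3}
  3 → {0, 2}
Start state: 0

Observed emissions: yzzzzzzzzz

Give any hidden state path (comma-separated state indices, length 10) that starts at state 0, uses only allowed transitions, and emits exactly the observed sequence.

  0: obs=y cand={0} pick 0 [start]
  1: obs=z cand={2,3} pick 3 [0->3 ok]
  2: obs=z cand={2,3} pick 2 [3->2 ok]
  3: obs=z cand={2,3} pick 3 [2->3 ok]
  4: obs=z cand={2,3} pick 2 [3->2 ok]
  5: obs=z cand={2,3} pick 3 [2->3 ok]
  6: obs=z cand={2,3} pick 2 [3->2 ok]
  7: obs=z cand={2,3} pick 2 [2->2 ok]
  8: obs=z cand={2,3} pick 3 [2->3 ok]
  9: obs=z cand={2,3} pick 2 [3->2 ok]

0,3,2,3,2,3,2,2,3,2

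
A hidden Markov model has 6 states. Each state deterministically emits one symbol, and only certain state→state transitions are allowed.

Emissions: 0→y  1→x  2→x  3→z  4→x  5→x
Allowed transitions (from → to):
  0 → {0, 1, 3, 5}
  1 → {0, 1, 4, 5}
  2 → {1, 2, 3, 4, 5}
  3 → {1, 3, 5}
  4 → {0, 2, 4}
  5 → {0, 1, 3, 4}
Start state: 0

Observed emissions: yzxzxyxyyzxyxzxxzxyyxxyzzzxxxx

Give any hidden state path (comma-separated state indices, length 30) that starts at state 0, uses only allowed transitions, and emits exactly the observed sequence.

0,3,5,3,1,0,5,0,0,3,1,0,5,3,1,5,3,1,0,0,1,1,0,3,3,3,1,1,1,1

  pos 0: y in {0}, choose 0; start
  pos 1: z in {3}, choose 3; 0->3 ok
  pos 2: x in {1,2,4,5}, choose 5; 3->5 ok
  pos 3: z in {3}, choose 3; 5->3 ok
  pos 4: x in {1,2,4,5}, choose 1; 3->1 ok
  pos 5: y in {0}, choose 0; 1->0 ok
  pos 6: x in {1,2,4,5}, choose 5; 0->5 ok
  pos 7: y in {0}, choose 0; 5->0 ok
  pos 8: y in {0}, choose 0; 0->0 ok
  pos 9: z in {3}, choose 3; 0->3 ok
  pos 10: x in {1,2,4,5}, choose 1; 3->1 ok
  pos 11: y in {0}, choose 0; 1->0 ok
  pos 12: x in {1,2,4,5}, choose 5; 0->5 ok
  pos 13: z in {3}, choose 3; 5->3 ok
  pos 14: x in {1,2,4,5}, choose 1; 3->1 ok
  pos 15: x in {1,2,4,5}, choose 5; 1->5 ok
  pos 16: z in {3}, choose 3; 5->3 ok
  pos 17: x in {1,2,4,5}, choose 1; 3->1 ok
  pos 18: y in {0}, choose 0; 1->0 ok
  pos 19: y in {0}, choose 0; 0->0 ok
  pos 20: x in {1,2,4,5}, choose 1; 0->1 ok
  pos 21: x in {1,2,4,5}, choose 1; 1->1 ok
  pos 22: y in {0}, choose 0; 1->0 ok
  pos 23: z in {3}, choose 3; 0->3 ok
  pos 24: z in {3}, choose 3; 3->3 ok
  pos 25: z in {3}, choose 3; 3->3 ok
  pos 26: x in {1,2,4,5}, choose 1; 3->1 ok
  pos 27: x in {1,2,4,5}, choose 1; 1->1 ok
  pos 28: x in {1,2,4,5}, choose 1; 1->1 ok
  pos 29: x in {1,2,4,5}, choose 1; 1->1 ok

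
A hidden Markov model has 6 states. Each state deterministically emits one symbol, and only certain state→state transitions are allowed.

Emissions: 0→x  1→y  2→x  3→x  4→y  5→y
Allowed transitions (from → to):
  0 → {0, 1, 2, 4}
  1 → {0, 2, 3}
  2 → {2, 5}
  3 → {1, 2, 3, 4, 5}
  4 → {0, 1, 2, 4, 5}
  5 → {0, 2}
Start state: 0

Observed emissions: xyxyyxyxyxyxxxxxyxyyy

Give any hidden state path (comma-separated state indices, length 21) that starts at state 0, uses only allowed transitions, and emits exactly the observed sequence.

  [0] x  {0,2,3}  => 0  start
  [1] y  {1,4,5}  => 1  0->1 ok
  [2] x  {0,2,3}  => 3  1->3 ok
  [3] y  {1,4,5}  => 4  3->4 ok
  [4] y  {1,4,5}  => 5  4->5 ok
  [5] x  {0,2,3}  => 2  5->2 ok
  [6] y  {1,4,5}  => 5  2->5 ok
  [7] x  {0,2,3}  => 2  5->2 ok
  [8] y  {1,4,5}  => 5  2->5 ok
  [9] x  {0,2,3}  => 0  5->0 ok
  [10] y  {1,4,5}  => 1  0->1 ok
  [11] x  {0,2,3}  => 3  1->3 ok
  [12] x  {0,2,3}  => 2  3->2 ok
  [13] x  {0,2,3}  => 2  2->2 ok
  [14] x  {0,2,3}  => 2  2->2 ok
  [15] x  {0,2,3}  => 2  2->2 ok
  [16] y  {1,4,5}  => 5  2->5 ok
  [17] x  {0,2,3}  => 0  5->0 ok
  [18] y  {1,4,5}  => 4  0->4 ok
  [19] y  {1,4,5}  => 4  4->4 ok
  [20] y  {1,4,5}  => 4  4->4 ok

0,1,3,4,5,2,5,2,5,0,1,3,2,2,2,2,5,0,4,4,4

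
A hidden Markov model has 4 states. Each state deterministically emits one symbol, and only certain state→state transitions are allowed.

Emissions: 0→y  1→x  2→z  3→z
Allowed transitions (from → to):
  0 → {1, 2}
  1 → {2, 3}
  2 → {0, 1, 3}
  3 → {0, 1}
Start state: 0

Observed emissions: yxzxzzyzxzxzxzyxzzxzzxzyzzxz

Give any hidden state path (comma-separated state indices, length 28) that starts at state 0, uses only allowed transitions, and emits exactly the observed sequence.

0,1,2,1,2,3,0,2,1,3,1,2,1,2,0,1,2,3,1,2,3,1,2,0,2,3,1,2

  pos 0: y in {0}, choose 0; start
  pos 1: x in {1}, choose 1; 0->1 ok
  pos 2: z in {2,3}, choose 2; 1->2 ok
  pos 3: x in {1}, choose 1; 2->1 ok
  pos 4: z in {2,3}, choose 2; 1->2 ok
  pos 5: z in {2,3}, choose 3; 2->3 ok
  pos 6: y in {0}, choose 0; 3->0 ok
  pos 7: z in {2,3}, choose 2; 0->2 ok
  pos 8: x in {1}, choose 1; 2->1 ok
  pos 9: z in {2,3}, choose 3; 1->3 ok
  pos 10: x in {1}, choose 1; 3->1 ok
  pos 11: z in {2,3}, choose 2; 1->2 ok
  pos 12: x in {1}, choose 1; 2->1 ok
  pos 13: z in {2,3}, choose 2; 1->2 ok
  pos 14: y in {0}, choose 0; 2->0 ok
  pos 15: x in {1}, choose 1; 0->1 ok
  pos 16: z in {2,3}, choose 2; 1->2 ok
  pos 17: z in {2,3}, choose 3; 2->3 ok
  pos 18: x in {1}, choose 1; 3->1 ok
  pos 19: z in {2,3}, choose 2; 1->2 ok
  pos 20: z in {2,3}, choose 3; 2->3 ok
  pos 21: x in {1}, choose 1; 3->1 ok
  pos 22: z in {2,3}, choose 2; 1->2 ok
  pos 23: y in {0}, choose 0; 2->0 ok
  pos 24: z in {2,3}, choose 2; 0->2 ok
  pos 25: z in {2,3}, choose 3; 2->3 ok
  pos 26: x in {1}, choose 1; 3->1 ok
  pos 27: z in {2,3}, choose 2; 1->2 ok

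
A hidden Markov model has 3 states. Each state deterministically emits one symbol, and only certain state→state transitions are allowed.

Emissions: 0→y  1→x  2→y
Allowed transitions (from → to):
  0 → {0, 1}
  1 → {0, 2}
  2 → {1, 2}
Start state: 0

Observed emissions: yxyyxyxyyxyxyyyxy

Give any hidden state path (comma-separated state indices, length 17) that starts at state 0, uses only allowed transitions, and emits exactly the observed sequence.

  0: obs=y cand={0,2} pick 0 [start]
  1: obs=x cand={1} pick 1 [0->1 ok]
  2: obs=y cand={0,2} pick 0 [1->0 ok]
  3: obs=y cand={0,2} pick 0 [0->0 ok]
  4: obs=x cand={1} pick 1 [0->1 ok]
  5: obs=y cand={0,2} pick 0 [1->0 ok]
  6: obs=x cand={1} pick 1 [0->1 ok]
  7: obs=y cand={0,2} pick 0 [1->0 ok]
  8: obs=y cand={0,2} pick 0 [0->0 ok]
  9: obs=x cand={1} pick 1 [0->1 ok]
  10: obs=y cand={0,2} pick 2 [1->2 ok]
  11: obs=x cand={1} pick 1 [2->1 ok]
  12: obs=y cand={0,2} pick 2 [1->2 ok]
  13: obs=y cand={0,2} pick 2 [2->2 ok]
  14: obs=y cand={0,2} pick 2 [2->2 ok]
  15: obs=x cand={1} pick 1 [2->1 ok]
  16: obs=y cand={0,2} pick 2 [1->2 ok]

0,1,0,0,1,0,1,0,0,1,2,1,2,2,2,1,2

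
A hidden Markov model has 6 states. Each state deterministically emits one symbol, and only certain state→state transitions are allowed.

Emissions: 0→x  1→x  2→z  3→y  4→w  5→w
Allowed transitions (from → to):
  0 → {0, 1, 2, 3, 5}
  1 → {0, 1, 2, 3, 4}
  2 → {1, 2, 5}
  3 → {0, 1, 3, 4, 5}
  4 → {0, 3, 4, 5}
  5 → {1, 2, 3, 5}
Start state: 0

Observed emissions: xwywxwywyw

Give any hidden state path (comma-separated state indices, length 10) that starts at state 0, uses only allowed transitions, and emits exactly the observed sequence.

0,5,3,5,1,4,3,4,3,4

  [0] x  {0,1}  => 0  start
  [1] w  {4,5}  => 5  0->5 ok
  [2] y  {3}  => 3  5->3 ok
  [3] w  {4,5}  => 5  3->5 ok
  [4] x  {0,1}  => 1  5->1 ok
  [5] w  {4,5}  => 4  1->4 ok
  [6] y  {3}  => 3  4->3 ok
  [7] w  {4,5}  => 4  3->4 ok
  [8] y  {3}  => 3  4->3 ok
  [9] w  {4,5}  => 4  3->4 ok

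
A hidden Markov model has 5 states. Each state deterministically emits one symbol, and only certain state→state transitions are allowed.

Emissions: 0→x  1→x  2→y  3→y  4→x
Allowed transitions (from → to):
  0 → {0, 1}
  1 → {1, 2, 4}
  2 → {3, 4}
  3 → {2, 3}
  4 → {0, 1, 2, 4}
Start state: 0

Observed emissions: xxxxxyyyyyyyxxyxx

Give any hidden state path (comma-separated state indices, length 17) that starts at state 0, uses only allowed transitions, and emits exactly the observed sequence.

0,0,1,4,4,2,3,3,3,2,3,2,4,1,2,4,0

  [0] x  {0,1,4}  => 0  start
  [1] x  {0,1,4}  => 0  0->0 ok
  [2] x  {0,1,4}  => 1  0->1 ok
  [3] x  {0,1,4}  => 4  1->4 ok
  [4] x  {0,1,4}  => 4  4->4 ok
  [5] y  {2,3}  => 2  4->2 ok
  [6] y  {2,3}  => 3  2->3 ok
  [7] y  {2,3}  => 3  3->3 ok
  [8] y  {2,3}  => 3  3->3 ok
  [9] y  {2,3}  => 2  3->2 ok
  [10] y  {2,3}  => 3  2->3 ok
  [11] y  {2,3}  => 2  3->2 ok
  [12] x  {0,1,4}  => 4  2->4 ok
  [13] x  {0,1,4}  => 1  4->1 ok
  [14] y  {2,3}  => 2  1->2 ok
  [15] x  {0,1,4}  => 4  2->4 ok
  [16] x  {0,1,4}  => 0  4->0 ok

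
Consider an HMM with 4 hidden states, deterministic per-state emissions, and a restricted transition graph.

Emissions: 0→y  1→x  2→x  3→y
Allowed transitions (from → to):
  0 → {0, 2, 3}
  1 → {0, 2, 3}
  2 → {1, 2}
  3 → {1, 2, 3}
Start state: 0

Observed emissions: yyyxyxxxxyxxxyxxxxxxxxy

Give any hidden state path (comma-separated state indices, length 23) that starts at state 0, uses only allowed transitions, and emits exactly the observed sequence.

0,3,3,1,0,2,2,2,1,3,2,2,1,3,2,2,2,2,2,1,2,1,0

  pos 0: y in {0,3}, choose 0; start
  pos 1: y in {0,3}, choose 3; 0->3 ok
  pos 2: y in {0,3}, choose 3; 3->3 ok
  pos 3: x in {1,2}, choose 1; 3->1 ok
  pos 4: y in {0,3}, choose 0; 1->0 ok
  pos 5: x in {1,2}, choose 2; 0->2 ok
  pos 6: x in {1,2}, choose 2; 2->2 ok
  pos 7: x in {1,2}, choose 2; 2->2 ok
  pos 8: x in {1,2}, choose 1; 2->1 ok
  pos 9: y in {0,3}, choose 3; 1->3 ok
  pos 10: x in {1,2}, choose 2; 3->2 ok
  pos 11: x in {1,2}, choose 2; 2->2 ok
  pos 12: x in {1,2}, choose 1; 2->1 ok
  pos 13: y in {0,3}, choose 3; 1->3 ok
  pos 14: x in {1,2}, choose 2; 3->2 ok
  pos 15: x in {1,2}, choose 2; 2->2 ok
  pos 16: x in {1,2}, choose 2; 2->2 ok
  pos 17: x in {1,2}, choose 2; 2->2 ok
  pos 18: x in {1,2}, choose 2; 2->2 ok
  pos 19: x in {1,2}, choose 1; 2->1 ok
  pos 20: x in {1,2}, choose 2; 1->2 ok
  pos 21: x in {1,2}, choose 1; 2->1 ok
  pos 22: y in {0,3}, choose 0; 1->0 ok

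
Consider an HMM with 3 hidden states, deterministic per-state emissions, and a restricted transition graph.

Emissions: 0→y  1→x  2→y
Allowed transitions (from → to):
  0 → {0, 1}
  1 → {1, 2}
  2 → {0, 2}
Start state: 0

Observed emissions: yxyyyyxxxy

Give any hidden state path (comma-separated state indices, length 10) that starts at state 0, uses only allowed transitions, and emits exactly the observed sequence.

  0: obs=y cand={0,2} pick 0 [start]
  1: obs=x cand={1} pick 1 [0->1 ok]
  2: obs=y cand={0,2} pick 2 [1->2 ok]
  3: obs=y cand={0,2} pick 2 [2->2 ok]
  4: obs=y cand={0,2} pick 2 [2->2 ok]
  5: obs=y cand={0,2} pick 0 [2->0 ok]
  6: obs=x cand={1} pick 1 [0->1 ok]
  7: obs=x cand={1} pick 1 [1->1 ok]
  8: obs=x cand={1} pick 1 [1->1 ok]
  9: obs=y cand={0,2} pick 2 [1->2 ok]

0,1,2,2,2,0,1,1,1,2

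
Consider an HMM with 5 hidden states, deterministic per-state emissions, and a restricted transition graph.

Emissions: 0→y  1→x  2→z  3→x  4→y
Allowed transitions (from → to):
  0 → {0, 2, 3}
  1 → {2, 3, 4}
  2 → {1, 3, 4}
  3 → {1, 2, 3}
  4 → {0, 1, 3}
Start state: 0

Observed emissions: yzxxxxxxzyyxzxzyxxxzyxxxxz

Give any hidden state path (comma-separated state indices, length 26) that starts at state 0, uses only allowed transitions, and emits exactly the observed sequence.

  [0] y  {0,4}  => 0  start
  [1] z  {2}  => 2  0->2 ok
  [2] x  {1,3}  => 1  2->1 ok
  [3] x  {1,3}  => 3  1->3 ok
  [4] x  {1,3}  => 3  3->3 ok
  [5] x  {1,3}  => 3  3->3 ok
  [6] x  {1,3}  => 3  3->3 ok
  [7] x  {1,3}  => 3  3->3 ok
  [8] z  {2}  => 2  3->2 ok
  [9] y  {0,4}  => 4  2->4 ok
  [10] y  {0,4}  => 0  4->0 ok
  [11] x  {1,3}  => 3  0->3 ok
  [12] z  {2}  => 2  3->2 ok
  [13] x  {1,3}  => 1  2->1 ok
  [14] z  {2}  => 2  1->2 ok
  [15] y  {0,4}  => 4  2->4 ok
  [16] x  {1,3}  => 3  4->3 ok
  [17] x  {1,3}  => 1  3->1 ok
  [18] x  {1,3}  => 3  1->3 ok
  [19] z  {2}  => 2  3->2 ok
  [20] y  {0,4}  => 4  2->4 ok
  [21] x  {1,3}  => 1  4->1 ok
  [22] x  {1,3}  => 3  1->3 ok
  [23] x  {1,3}  => 3  3->3 ok
  [24] x  {1,3}  => 3  3->3 ok
  [25] z  {2}  => 2  3->2 ok

0,2,1,3,3,3,3,3,2,4,0,3,2,1,2,4,3,1,3,2,4,1,3,3,3,2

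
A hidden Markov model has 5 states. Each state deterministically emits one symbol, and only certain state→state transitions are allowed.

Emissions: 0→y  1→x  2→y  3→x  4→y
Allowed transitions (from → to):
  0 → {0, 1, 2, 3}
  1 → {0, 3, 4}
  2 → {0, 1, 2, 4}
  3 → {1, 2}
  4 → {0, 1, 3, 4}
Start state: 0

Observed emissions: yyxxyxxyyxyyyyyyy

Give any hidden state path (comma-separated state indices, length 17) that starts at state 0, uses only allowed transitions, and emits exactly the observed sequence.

  pos 0: y in {0,2,4}, choose 0; start
  pos 1: y in {0,2,4}, choose 0; 0->0 ok
  pos 2: x in {1,3}, choose 3; 0->3 ok
  pos 3: x in {1,3}, choose 1; 3->1 ok
  pos 4: y in {0,2,4}, choose 0; 1->0 ok
  pos 5: x in {1,3}, choose 1; 0->1 ok
  pos 6: x in {1,3}, choose 3; 1->3 ok
  pos 7: y in {0,2,4}, choose 2; 3->2 ok
  pos 8: y in {0,2,4}, choose 0; 2->0 ok
  pos 9: x in {1,3}, choose 1; 0->1 ok
  pos 10: y in {0,2,4}, choose 4; 1->4 ok
  pos 11: y in {0,2,4}, choose 4; 4->4 ok
  pos 12: y in {0,2,4}, choose 0; 4->0 ok
  pos 13: y in {0,2,4}, choose 0; 0->0 ok
  pos 14: y in {0,2,4}, choose 2; 0->2 ok
  pos 15: y in {0,2,4}, choose 0; 2->0 ok
  pos 16: y in {0,2,4}, choose 2; 0->2 ok

0,0,3,1,0,1,3,2,0,1,4,4,0,0,2,0,2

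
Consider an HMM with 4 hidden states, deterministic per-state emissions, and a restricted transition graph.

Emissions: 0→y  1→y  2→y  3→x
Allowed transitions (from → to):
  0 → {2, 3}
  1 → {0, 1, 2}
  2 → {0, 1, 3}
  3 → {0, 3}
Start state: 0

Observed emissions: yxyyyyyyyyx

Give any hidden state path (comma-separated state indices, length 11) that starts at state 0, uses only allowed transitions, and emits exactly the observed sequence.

0,3,0,2,1,2,1,2,1,2,3

  0: obs=y cand={0,1,2} pick 0 [start]
  1: obs=x cand={3} pick 3 [0->3 ok]
  2: obs=y cand={0,1,2} pick 0 [3->0 ok]
  3: obs=y cand={0,1,2} pick 2 [0->2 ok]
  4: obs=y cand={0,1,2} pick 1 [2->1 ok]
  5: obs=y cand={0,1,2} pick 2 [1->2 ok]
  6: obs=y cand={0,1,2} pick 1 [2->1 ok]
  7: obs=y cand={0,1,2} pick 2 [1->2 ok]
  8: obs=y cand={0,1,2} pick 1 [2->1 ok]
  9: obs=y cand={0,1,2} pick 2 [1->2 ok]
  10: obs=x cand={3} pick 3 [2->3 ok]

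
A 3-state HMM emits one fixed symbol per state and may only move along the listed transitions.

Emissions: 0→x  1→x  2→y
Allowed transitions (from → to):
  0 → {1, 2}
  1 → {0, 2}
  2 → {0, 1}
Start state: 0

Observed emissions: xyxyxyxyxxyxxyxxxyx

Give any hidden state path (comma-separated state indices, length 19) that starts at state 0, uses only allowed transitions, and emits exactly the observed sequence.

  [0] x  {0,1}  => 0  start
  [1] y  {2}  => 2  0->2 ok
  [2] x  {0,1}  => 1  2->1 ok
  [3] y  {2}  => 2  1->2 ok
  [4] x  {0,1}  => 1  2->1 ok
  [5] y  {2}  => 2  1->2 ok
  [6] x  {0,1}  => 1  2->1 ok
  [7] y  {2}  => 2  1->2 ok
  [8] x  {0,1}  => 0  2->0 ok
  [9] x  {0,1}  => 1  0->1 ok
  [10] y  {2}  => 2  1->2 ok
  [11] x  {0,1}  => 0  2->0 ok
  [12] x  {0,1}  => 1  0->1 ok
  [13] y  {2}  => 2  1->2 ok
  [14] x  {0,1}  => 1  2->1 ok
  [15] x  {0,1}  => 0  1->0 ok
  [16] x  {0,1}  => 1  0->1 ok
  [17] y  {2}  => 2  1->2 ok
  [18] x  {0,1}  => 1  2->1 ok

0,2,1,2,1,2,1,2,0,1,2,0,1,2,1,0,1,2,1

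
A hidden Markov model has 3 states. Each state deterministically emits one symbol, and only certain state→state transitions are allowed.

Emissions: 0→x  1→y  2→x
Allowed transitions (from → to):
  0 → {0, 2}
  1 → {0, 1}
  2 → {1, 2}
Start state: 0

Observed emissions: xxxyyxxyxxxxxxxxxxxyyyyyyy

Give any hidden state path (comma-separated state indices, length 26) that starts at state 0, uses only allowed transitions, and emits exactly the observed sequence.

0,0,2,1,1,0,2,1,0,0,0,0,0,0,0,0,2,2,2,1,1,1,1,1,1,1

  [0] x  {0,2}  => 0  start
  [1] x  {0,2}  => 0  0->0 ok
  [2] x  {0,2}  => 2  0->2 ok
  [3] y  {1}  => 1  2->1 ok
  [4] y  {1}  => 1  1->1 ok
  [5] x  {0,2}  => 0  1->0 ok
  [6] x  {0,2}  => 2  0->2 ok
  [7] y  {1}  => 1  2->1 ok
  [8] x  {0,2}  => 0  1->0 ok
  [9] x  {0,2}  => 0  0->0 ok
  [10] x  {0,2}  => 0  0->0 ok
  [11] x  {0,2}  => 0  0->0 ok
  [12] x  {0,2}  => 0  0->0 ok
  [13] x  {0,2}  => 0  0->0 ok
  [14] x  {0,2}  => 0  0->0 ok
  [15] x  {0,2}  => 0  0->0 ok
  [16] x  {0,2}  => 2  0->2 ok
  [17] x  {0,2}  => 2  2->2 ok
  [18] x  {0,2}  => 2  2->2 ok
  [19] y  {1}  => 1  2->1 ok
  [20] y  {1}  => 1  1->1 ok
  [21] y  {1}  => 1  1->1 ok
  [22] y  {1}  => 1  1->1 ok
  [23] y  {1}  => 1  1->1 ok
  [24] y  {1}  => 1  1->1 ok
  [25] y  {1}  => 1  1->1 ok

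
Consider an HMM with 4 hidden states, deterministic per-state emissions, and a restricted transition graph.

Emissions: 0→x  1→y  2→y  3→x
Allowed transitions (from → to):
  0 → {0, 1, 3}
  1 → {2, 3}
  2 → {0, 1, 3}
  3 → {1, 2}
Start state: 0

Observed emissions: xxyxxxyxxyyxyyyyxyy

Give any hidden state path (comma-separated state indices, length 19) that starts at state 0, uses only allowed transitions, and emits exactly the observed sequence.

0,3,2,0,0,3,2,0,3,1,2,3,1,2,1,2,3,1,2

  0: obs=x cand={0,3} pick 0 [start]
  1: obs=x cand={0,3} pick 3 [0->3 ok]
  2: obs=y cand={1,2} pick 2 [3->2 ok]
  3: obs=x cand={0,3} pick 0 [2->0 ok]
  4: obs=x cand={0,3} pick 0 [0->0 ok]
  5: obs=x cand={0,3} pick 3 [0->3 ok]
  6: obs=y cand={1,2} pick 2 [3->2 ok]
  7: obs=x cand={0,3} pick 0 [2->0 ok]
  8: obs=x cand={0,3} pick 3 [0->3 ok]
  9: obs=y cand={1,2} pick 1 [3->1 ok]
  10: obs=y cand={1,2} pick 2 [1->2 ok]
  11: obs=x cand={0,3} pick 3 [2->3 ok]
  12: obs=y cand={1,2} pick 1 [3->1 ok]
  13: obs=y cand={1,2} pick 2 [1->2 ok]
  14: obs=y cand={1,2} pick 1 [2->1 ok]
  15: obs=y cand={1,2} pick 2 [1->2 ok]
  16: obs=x cand={0,3} pick 3 [2->3 ok]
  17: obs=y cand={1,2} pick 1 [3->1 ok]
  18: obs=y cand={1,2} pick 2 [1->2 ok]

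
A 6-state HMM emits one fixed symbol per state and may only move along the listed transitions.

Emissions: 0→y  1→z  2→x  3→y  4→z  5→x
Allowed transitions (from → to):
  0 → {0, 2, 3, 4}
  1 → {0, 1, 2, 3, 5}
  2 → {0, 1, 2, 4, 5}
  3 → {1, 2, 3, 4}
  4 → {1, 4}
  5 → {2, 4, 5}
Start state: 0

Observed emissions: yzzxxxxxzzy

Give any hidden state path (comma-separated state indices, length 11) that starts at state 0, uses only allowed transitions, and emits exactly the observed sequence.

0,4,1,2,2,5,5,5,4,1,3

  0: obs=y cand={0,3} pick 0 [start]
  1: obs=z cand={1,4} pick 4 [0->4 ok]
  2: obs=z cand={1,4} pick 1 [4->1 ok]
  3: obs=x cand={2,5} pick 2 [1->2 ok]
  4: obs=x cand={2,5} pick 2 [2->2 ok]
  5: obs=x cand={2,5} pick 5 [2->5 ok]
  6: obs=x cand={2,5} pick 5 [5->5 ok]
  7: obs=x cand={2,5} pick 5 [5->5 ok]
  8: obs=z cand={1,4} pick 4 [5->4 ok]
  9: obs=z cand={1,4} pick 1 [4->1 ok]
  10: obs=y cand={0,3} pick 3 [1->3 ok]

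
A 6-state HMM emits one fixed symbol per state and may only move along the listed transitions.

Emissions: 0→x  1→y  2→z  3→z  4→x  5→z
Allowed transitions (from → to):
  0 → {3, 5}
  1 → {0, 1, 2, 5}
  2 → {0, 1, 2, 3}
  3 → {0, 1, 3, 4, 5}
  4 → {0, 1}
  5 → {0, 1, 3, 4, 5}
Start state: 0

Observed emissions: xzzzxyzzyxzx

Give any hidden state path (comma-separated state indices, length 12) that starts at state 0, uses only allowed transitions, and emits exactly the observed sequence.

0,3,3,3,4,1,2,3,1,0,5,0

  t0 'x' -> {0,4}, take 0 (start)
  t1 'z' -> {2,3,5}, take 3 (0->3 ok)
  t2 'z' -> {2,3,5}, take 3 (3->3 ok)
  t3 'z' -> {2,3,5}, take 3 (3->3 ok)
  t4 'x' -> {0,4}, take 4 (3->4 ok)
  t5 'y' -> {1}, take 1 (4->1 ok)
  t6 'z' -> {2,3,5}, take 2 (1->2 ok)
  t7 'z' -> {2,3,5}, take 3 (2->3 ok)
  t8 'y' -> {1}, take 1 (3->1 ok)
  t9 'x' -> {0,4}, take 0 (1->0 ok)
  t10 'z' -> {2,3,5}, take 5 (0->5 ok)
  t11 'x' -> {0,4}, take 0 (5->0 ok)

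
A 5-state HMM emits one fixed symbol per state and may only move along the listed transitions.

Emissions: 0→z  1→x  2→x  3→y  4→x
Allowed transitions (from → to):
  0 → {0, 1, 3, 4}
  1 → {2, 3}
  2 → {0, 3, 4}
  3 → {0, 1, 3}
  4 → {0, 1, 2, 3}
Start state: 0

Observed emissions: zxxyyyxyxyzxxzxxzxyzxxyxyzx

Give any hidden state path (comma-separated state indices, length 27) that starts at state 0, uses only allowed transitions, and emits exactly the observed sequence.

  t0 'z' -> {0}, take 0 (start)
  t1 'x' -> {1,2,4}, take 4 (0->4 ok)
  t2 'x' -> {1,2,4}, take 1 (4->1 ok)
  t3 'y' -> {3}, take 3 (1->3 ok)
  t4 'y' -> {3}, take 3 (3->3 ok)
  t5 'y' -> {3}, take 3 (3->3 ok)
  t6 'x' -> {1,2,4}, take 1 (3->1 ok)
  t7 'y' -> {3}, take 3 (1->3 ok)
  t8 'x' -> {1,2,4}, take 1 (3->1 ok)
  t9 'y' -> {3}, take 3 (1->3 ok)
  t10 'z' -> {0}, take 0 (3->0 ok)
  t11 'x' -> {1,2,4}, take 4 (0->4 ok)
  t12 'x' -> {1,2,4}, take 2 (4->2 ok)
  t13 'z' -> {0}, take 0 (2->0 ok)
  t14 'x' -> {1,2,4}, take 4 (0->4 ok)
  t15 'x' -> {1,2,4}, take 2 (4->2 ok)
  t16 'z' -> {0}, take 0 (2->0 ok)
  t17 'x' -> {1,2,4}, take 1 (0->1 ok)
  t18 'y' -> {3}, take 3 (1->3 ok)
  t19 'z' -> {0}, take 0 (3->0 ok)
  t20 'x' -> {1,2,4}, take 4 (0->4 ok)
  t21 'x' -> {1,2,4}, take 1 (4->1 ok)
  t22 'y' -> {3}, take 3 (1->3 ok)
  t23 'x' -> {1,2,4}, take 1 (3->1 ok)
  t24 'y' -> {3}, take 3 (1->3 ok)
  t25 'z' -> {0}, take 0 (3->0 ok)
  t26 'x' -> {1,2,4}, take 4 (0->4 ok)

0,4,1,3,3,3,1,3,1,3,0,4,2,0,4,2,0,1,3,0,4,1,3,1,3,0,4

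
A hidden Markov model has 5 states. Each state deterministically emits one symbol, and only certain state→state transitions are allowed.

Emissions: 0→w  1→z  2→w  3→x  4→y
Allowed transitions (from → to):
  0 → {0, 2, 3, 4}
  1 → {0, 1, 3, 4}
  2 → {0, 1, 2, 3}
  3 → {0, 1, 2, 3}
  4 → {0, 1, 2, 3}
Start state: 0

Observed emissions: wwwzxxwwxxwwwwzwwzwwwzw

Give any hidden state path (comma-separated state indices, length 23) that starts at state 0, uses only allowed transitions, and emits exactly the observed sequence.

0,0,2,1,3,3,2,2,3,3,0,0,2,2,1,0,2,1,0,2,2,1,0

  0: obs=w cand={0,2} pick 0 [start]
  1: obs=w cand={0,2} pick 0 [0->0 ok]
  2: obs=w cand={0,2} pick 2 [0->2 ok]
  3: obs=z cand={1} pick 1 [2->1 ok]
  4: obs=x cand={3} pick 3 [1->3 ok]
  5: obs=x cand={3} pick 3 [3->3 ok]
  6: obs=w cand={0,2} pick 2 [3->2 ok]
  7: obs=w cand={0,2} pick 2 [2->2 ok]
  8: obs=x cand={3} pick 3 [2->3 ok]
  9: obs=x cand={3} pick 3 [3->3 ok]
  10: obs=w cand={0,2} pick 0 [3->0 ok]
  11: obs=w cand={0,2} pick 0 [0->0 ok]
  12: obs=w cand={0,2} pick 2 [0->2 ok]
  13: obs=w cand={0,2} pick 2 [2->2 ok]
  14: obs=z cand={1} pick 1 [2->1 ok]
  15: obs=w cand={0,2} pick 0 [1->0 ok]
  16: obs=w cand={0,2} pick 2 [0->2 ok]
  17: obs=z cand={1} pick 1 [2->1 ok]
  18: obs=w cand={0,2} pick 0 [1->0 ok]
  19: obs=w cand={0,2} pick 2 [0->2 ok]
  20: obs=w cand={0,2} pick 2 [2->2 ok]
  21: obs=z cand={1} pick 1 [2->1 ok]
  22: obs=w cand={0,2} pick 0 [1->0 ok]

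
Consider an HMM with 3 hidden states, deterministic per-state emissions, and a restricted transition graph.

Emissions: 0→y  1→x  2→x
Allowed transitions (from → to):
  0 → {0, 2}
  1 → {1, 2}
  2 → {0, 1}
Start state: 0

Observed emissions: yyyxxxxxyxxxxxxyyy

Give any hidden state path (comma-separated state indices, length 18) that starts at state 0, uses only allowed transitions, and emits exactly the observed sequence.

0,0,0,2,1,1,1,2,0,2,1,1,1,1,2,0,0,0

  0: obs=y cand={0} pick 0 [start]
  1: obs=y cand={0} pick 0 [0->0 ok]
  2: obs=y cand={0} pick 0 [0->0 ok]
  3: obs=x cand={1,2} pick 2 [0->2 ok]
  4: obs=x cand={1,2} pick 1 [2->1 ok]
  5: obs=x cand={1,2} pick 1 [1->1 ok]
  6: obs=x cand={1,2} pick 1 [1->1 ok]
  7: obs=x cand={1,2} pick 2 [1->2 ok]
  8: obs=y cand={0} pick 0 [2->0 ok]
  9: obs=x cand={1,2} pick 2 [0->2 ok]
  10: obs=x cand={1,2} pick 1 [2->1 ok]
  11: obs=x cand={1,2} pick 1 [1->1 ok]
  12: obs=x cand={1,2} pick 1 [1->1 ok]
  13: obs=x cand={1,2} pick 1 [1->1 ok]
  14: obs=x cand={1,2} pick 2 [1->2 ok]
  15: obs=y cand={0} pick 0 [2->0 ok]
  16: obs=y cand={0} pick 0 [0->0 ok]
  17: obs=y cand={0} pick 0 [0->0 ok]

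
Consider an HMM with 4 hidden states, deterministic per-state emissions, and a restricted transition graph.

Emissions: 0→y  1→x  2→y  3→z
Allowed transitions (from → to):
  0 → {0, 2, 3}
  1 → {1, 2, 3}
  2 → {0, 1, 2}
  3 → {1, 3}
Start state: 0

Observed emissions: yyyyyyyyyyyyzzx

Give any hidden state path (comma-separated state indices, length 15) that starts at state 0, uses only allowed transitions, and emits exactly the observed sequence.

0,2,2,2,2,0,2,2,0,0,0,0,3,3,1

  t0 'y' -> {0,2}, take 0 (start)
  t1 'y' -> {0,2}, take 2 (0->2 ok)
  t2 'y' -> {0,2}, take 2 (2->2 ok)
  t3 'y' -> {0,2}, take 2 (2->2 ok)
  t4 'y' -> {0,2}, take 2 (2->2 ok)
  t5 'y' -> {0,2}, take 0 (2->0 ok)
  t6 'y' -> {0,2}, take 2 (0->2 ok)
  t7 'y' -> {0,2}, take 2 (2->2 ok)
  t8 'y' -> {0,2}, take 0 (2->0 ok)
  t9 'y' -> {0,2}, take 0 (0->0 ok)
  t10 'y' -> {0,2}, take 0 (0->0 ok)
  t11 'y' -> {0,2}, take 0 (0->0 ok)
  t12 'z' -> {3}, take 3 (0->3 ok)
  t13 'z' -> {3}, take 3 (3->3 ok)
  t14 'x' -> {1}, take 1 (3->1 ok)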